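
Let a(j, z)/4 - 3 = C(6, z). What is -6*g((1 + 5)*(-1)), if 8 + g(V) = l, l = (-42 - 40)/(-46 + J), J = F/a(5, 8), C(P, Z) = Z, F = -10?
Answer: 12664/339 ≈ 37.357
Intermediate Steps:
a(j, z) = 12 + 4*z
J = -5/22 (J = -10/(12 + 4*8) = -10/(12 + 32) = -10/44 = -10*1/44 = -5/22 ≈ -0.22727)
l = 1804/1017 (l = (-42 - 40)/(-46 - 5/22) = -82/(-1017/22) = -82*(-22/1017) = 1804/1017 ≈ 1.7738)
g(V) = -6332/1017 (g(V) = -8 + 1804/1017 = -6332/1017)
-6*g((1 + 5)*(-1)) = -6*(-6332/1017) = 12664/339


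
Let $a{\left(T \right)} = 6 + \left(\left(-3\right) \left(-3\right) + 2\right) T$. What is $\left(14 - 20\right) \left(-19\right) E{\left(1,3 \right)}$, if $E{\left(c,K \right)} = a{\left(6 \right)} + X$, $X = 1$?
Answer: $8322$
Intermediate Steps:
$a{\left(T \right)} = 6 + 11 T$ ($a{\left(T \right)} = 6 + \left(9 + 2\right) T = 6 + 11 T$)
$E{\left(c,K \right)} = 73$ ($E{\left(c,K \right)} = \left(6 + 11 \cdot 6\right) + 1 = \left(6 + 66\right) + 1 = 72 + 1 = 73$)
$\left(14 - 20\right) \left(-19\right) E{\left(1,3 \right)} = \left(14 - 20\right) \left(-19\right) 73 = \left(-6\right) \left(-19\right) 73 = 114 \cdot 73 = 8322$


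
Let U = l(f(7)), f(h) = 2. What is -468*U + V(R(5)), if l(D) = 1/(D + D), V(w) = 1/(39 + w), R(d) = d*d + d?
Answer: -8072/69 ≈ -116.99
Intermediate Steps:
R(d) = d + d**2 (R(d) = d**2 + d = d + d**2)
l(D) = 1/(2*D)
U = 1/4 (U = (1/2)/2 = (1/2)*(1/2) = 1/4 ≈ 0.25000)
-468*U + V(R(5)) = -468*1/4 + 1/(39 + 5*(1 + 5)) = -117 + 1/(39 + 5*6) = -117 + 1/(39 + 30) = -117 + 1/69 = -8072/69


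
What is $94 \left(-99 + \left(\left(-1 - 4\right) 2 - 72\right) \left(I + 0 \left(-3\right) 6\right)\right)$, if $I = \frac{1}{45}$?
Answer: $- \frac{426478}{45} \approx -9477.3$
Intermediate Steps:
$I = \frac{1}{45} \approx 0.022222$
$94 \left(-99 + \left(\left(-1 - 4\right) 2 - 72\right) \left(I + 0 \left(-3\right) 6\right)\right) = 94 \left(-99 + \left(\left(-1 - 4\right) 2 - 72\right) \left(\frac{1}{45} + 0 \left(-3\right) 6\right)\right) = 94 \left(-99 + \left(\left(-5\right) 2 - 72\right) \left(\frac{1}{45} + 0 \cdot 6\right)\right) = 94 \left(-99 + \left(-10 - 72\right) \left(\frac{1}{45} + 0\right)\right) = 94 \left(-99 - \frac{82}{45}\right) = 94 \left(- \frac{4537}{45}\right) = - \frac{426478}{45}$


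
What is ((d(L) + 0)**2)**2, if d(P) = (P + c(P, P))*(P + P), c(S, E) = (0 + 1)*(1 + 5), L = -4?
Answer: 65536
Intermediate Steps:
c(S, E) = 6 (c(S, E) = 1*6 = 6)
d(P) = 2*P*(6 + P) (d(P) = (P + 6)*(P + P) = (6 + P)*(2*P) = 2*P*(6 + P))
((d(L) + 0)**2)**2 = ((2*(-4)*(6 - 4) + 0)**2)**2 = ((2*(-4)*2 + 0)**2)**2 = ((-16 + 0)**2)**2 = ((-16)**2)**2 = 256**2 = 65536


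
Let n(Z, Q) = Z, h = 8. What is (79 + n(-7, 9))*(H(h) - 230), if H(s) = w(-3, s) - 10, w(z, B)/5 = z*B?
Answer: -25920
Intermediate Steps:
w(z, B) = 5*B*z (w(z, B) = 5*(z*B) = 5*(B*z) = 5*B*z)
H(s) = -10 - 15*s (H(s) = 5*s*(-3) - 10 = -15*s - 10 = -10 - 15*s)
(79 + n(-7, 9))*(H(h) - 230) = (79 - 7)*((-10 - 15*8) - 230) = 72*((-10 - 120) - 230) = 72*(-130 - 230) = 72*(-360) = -25920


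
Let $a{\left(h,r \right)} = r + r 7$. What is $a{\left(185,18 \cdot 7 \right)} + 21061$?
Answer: $22069$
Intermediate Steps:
$a{\left(h,r \right)} = 8 r$ ($a{\left(h,r \right)} = r + 7 r = 8 r$)
$a{\left(185,18 \cdot 7 \right)} + 21061 = 8 \cdot 18 \cdot 7 + 21061 = 8 \cdot 126 + 21061 = 1008 + 21061 = 22069$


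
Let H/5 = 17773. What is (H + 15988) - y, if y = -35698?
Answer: 140551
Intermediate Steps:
H = 88865 (H = 5*17773 = 88865)
(H + 15988) - y = (88865 + 15988) - 1*(-35698) = 104853 + 35698 = 140551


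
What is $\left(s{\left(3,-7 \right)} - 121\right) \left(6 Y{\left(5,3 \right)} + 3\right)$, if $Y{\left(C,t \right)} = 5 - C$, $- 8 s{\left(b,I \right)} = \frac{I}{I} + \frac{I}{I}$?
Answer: $- \frac{1455}{4} \approx -363.75$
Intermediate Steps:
$s{\left(b,I \right)} = - \frac{1}{4}$ ($s{\left(b,I \right)} = - \frac{\frac{I}{I} + \frac{I}{I}}{8} = - \frac{1 + 1}{8} = \left(- \frac{1}{8}\right) 2 = - \frac{1}{4}$)
$\left(s{\left(3,-7 \right)} - 121\right) \left(6 Y{\left(5,3 \right)} + 3\right) = \left(- \frac{1}{4} - 121\right) \left(6 \left(5 - 5\right) + 3\right) = - \frac{485 \left(6 \left(5 - 5\right) + 3\right)}{4} = - \frac{485 \left(6 \cdot 0 + 3\right)}{4} = - \frac{485 \left(0 + 3\right)}{4} = \left(- \frac{485}{4}\right) 3 = - \frac{1455}{4}$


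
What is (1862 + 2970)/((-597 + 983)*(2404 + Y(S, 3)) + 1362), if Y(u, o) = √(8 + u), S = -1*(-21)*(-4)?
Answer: 1122601648/215905241333 - 932576*I*√19/215905241333 ≈ 0.0051995 - 1.8828e-5*I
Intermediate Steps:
S = -84 (S = 21*(-4) = -84)
(1862 + 2970)/((-597 + 983)*(2404 + Y(S, 3)) + 1362) = (1862 + 2970)/((-597 + 983)*(2404 + √(8 - 84)) + 1362) = 4832/(386*(2404 + √(-76)) + 1362) = 4832/(386*(2404 + 2*I*√19) + 1362) = 4832/((927944 + 772*I*√19) + 1362) = 4832/(929306 + 772*I*√19)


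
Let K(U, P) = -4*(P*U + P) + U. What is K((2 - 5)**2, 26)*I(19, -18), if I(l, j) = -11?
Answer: 11341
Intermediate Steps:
K(U, P) = U - 4*P - 4*P*U (K(U, P) = -4*(P + P*U) + U = (-4*P - 4*P*U) + U = U - 4*P - 4*P*U)
K((2 - 5)**2, 26)*I(19, -18) = ((2 - 5)**2 - 4*26 - 4*26*(2 - 5)**2)*(-11) = ((-3)**2 - 104 - 4*26*(-3)**2)*(-11) = (9 - 104 - 4*26*9)*(-11) = (9 - 104 - 936)*(-11) = -1031*(-11) = 11341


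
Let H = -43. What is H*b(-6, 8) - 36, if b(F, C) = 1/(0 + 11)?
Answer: -439/11 ≈ -39.909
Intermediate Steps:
b(F, C) = 1/11
H*b(-6, 8) - 36 = -43*1/11 - 36 = -43/11 - 36 = -439/11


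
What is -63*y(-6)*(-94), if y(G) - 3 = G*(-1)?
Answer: 53298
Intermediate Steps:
y(G) = 3 - G (y(G) = 3 + G*(-1) = 3 - G)
-63*y(-6)*(-94) = -63*(3 - 1*(-6))*(-94) = -63*(3 + 6)*(-94) = -63*9*(-94) = -567*(-94) = 53298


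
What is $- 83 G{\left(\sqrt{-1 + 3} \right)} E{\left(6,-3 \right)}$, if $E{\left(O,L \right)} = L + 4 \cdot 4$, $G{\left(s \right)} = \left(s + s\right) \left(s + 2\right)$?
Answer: $-4316 - 4316 \sqrt{2} \approx -10420.0$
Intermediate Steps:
$G{\left(s \right)} = 2 s \left(2 + s\right)$
$E{\left(O,L \right)} = 16 + L$ ($E{\left(O,L \right)} = L + 16 = 16 + L$)
$- 83 G{\left(\sqrt{-1 + 3} \right)} E{\left(6,-3 \right)} = - 83 \cdot 2 \sqrt{-1 + 3} \left(2 + \sqrt{-1 + 3}\right) \left(16 - 3\right) = - 83 \cdot 2 \sqrt{2} \left(2 + \sqrt{2}\right) 13 = - 166 \sqrt{2} \left(2 + \sqrt{2}\right) 13 = - 2158 \sqrt{2} \left(2 + \sqrt{2}\right)$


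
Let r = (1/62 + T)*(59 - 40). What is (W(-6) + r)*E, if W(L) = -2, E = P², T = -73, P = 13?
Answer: -14550731/62 ≈ -2.3469e+5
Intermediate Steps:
E = 169 (E = 13² = 169)
r = -85975/62 (r = (1/62 - 73)*(59 - 40) = (1/62 - 73)*19 = -4525/62*19 = -85975/62 ≈ -1386.7)
(W(-6) + r)*E = (-2 - 85975/62)*169 = -86099/62*169 = -14550731/62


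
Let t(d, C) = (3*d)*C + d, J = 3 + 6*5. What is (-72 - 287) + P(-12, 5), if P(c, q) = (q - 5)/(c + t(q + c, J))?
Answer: -359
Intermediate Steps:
J = 33 (J = 3 + 30 = 33)
t(d, C) = d + 3*C*d (t(d, C) = 3*C*d + d = d + 3*C*d)
P(c, q) = (-5 + q)/(100*q + 101*c) (P(c, q) = (q - 5)/(c + (q + c)*(1 + 3*33)) = (-5 + q)/(c + (c + q)*(1 + 99)) = (-5 + q)/(c + (c + q)*100) = (-5 + q)/(c + (100*c + 100*q)) = (-5 + q)/(100*q + 101*c))
(-72 - 287) + P(-12, 5) = (-72 - 287) + (-5 + 5)/(100*5 + 101*(-12)) = -359 + 0/(500 - 1212) = -359 + 0/(-712) = -359 - 1/712*0 = -359 + 0 = -359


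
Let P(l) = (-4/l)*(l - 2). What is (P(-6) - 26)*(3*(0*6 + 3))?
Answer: -282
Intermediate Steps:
P(l) = -4*(-2 + l)/l (P(l) = (-4/l)*(-2 + l) = -4*(-2 + l)/l)
(P(-6) - 26)*(3*(0*6 + 3)) = ((-4 + 8/(-6)) - 26)*(3*(0*6 + 3)) = ((-4 + 8*(-1/6)) - 26)*(3*(0 + 3)) = ((-4 - 4/3) - 26)*(3*3) = (-16/3 - 26)*9 = -94/3*9 = -282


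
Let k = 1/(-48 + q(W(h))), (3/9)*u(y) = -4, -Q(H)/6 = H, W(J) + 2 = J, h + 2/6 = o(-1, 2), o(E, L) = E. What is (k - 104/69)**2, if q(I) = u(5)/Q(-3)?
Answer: 236882881/101485476 ≈ 2.3342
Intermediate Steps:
h = -4/3 (h = -1/3 - 1 = -4/3 ≈ -1.3333)
W(J) = -2 + J
Q(H) = -6*H
u(y) = -12 (u(y) = 3*(-4) = -12)
q(I) = -2/3 (q(I) = -12/((-6*(-3))) = -12/18 = -12*1/18 = -2/3)
k = -3/146 (k = 1/(-48 - 2/3) = 1/(-146/3) = -3/146 ≈ -0.020548)
(k - 104/69)**2 = (-3/146 - 104/69)**2 = (-15391/10074)**2 = 236882881/101485476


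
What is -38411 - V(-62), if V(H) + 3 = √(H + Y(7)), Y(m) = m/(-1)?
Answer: -38408 - I*√69 ≈ -38408.0 - 8.3066*I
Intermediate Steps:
Y(m) = -m (Y(m) = m*(-1) = -m)
V(H) = -3 + √(-7 + H) (V(H) = -3 + √(H - 1*7) = -3 + √(H - 7) = -3 + √(-7 + H))
-38411 - V(-62) = -38411 - (-3 + √(-7 - 62)) = -38411 - (-3 + √(-69)) = -38411 - (-3 + I*√69) = -38411 + (3 - I*√69) = -38408 - I*√69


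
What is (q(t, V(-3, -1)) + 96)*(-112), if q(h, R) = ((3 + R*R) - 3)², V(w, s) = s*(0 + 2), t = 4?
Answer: -12544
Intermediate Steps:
V(w, s) = 2*s (V(w, s) = s*2 = 2*s)
q(h, R) = R⁴ (q(h, R) = ((3 + R²) - 3)² = (R²)² = R⁴)
(q(t, V(-3, -1)) + 96)*(-112) = ((2*(-1))⁴ + 96)*(-112) = ((-2)⁴ + 96)*(-112) = (16 + 96)*(-112) = 112*(-112) = -12544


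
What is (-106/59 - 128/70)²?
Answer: 56040196/4264225 ≈ 13.142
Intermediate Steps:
(-106/59 - 128/70)² = (-106*1/59 - 128*1/70)² = (-106/59 - 64/35)² = (-7486/2065)² = 56040196/4264225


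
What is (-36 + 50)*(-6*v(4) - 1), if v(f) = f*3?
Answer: -1022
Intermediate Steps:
v(f) = 3*f
(-36 + 50)*(-6*v(4) - 1) = (-36 + 50)*(-18*4 - 1) = 14*(-6*12 - 1) = 14*(-72 - 1) = 14*(-73) = -1022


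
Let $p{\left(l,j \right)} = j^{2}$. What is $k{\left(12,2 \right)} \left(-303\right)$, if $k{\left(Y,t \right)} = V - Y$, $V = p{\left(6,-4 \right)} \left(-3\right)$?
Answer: $18180$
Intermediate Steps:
$V = -48$ ($V = \left(-4\right)^{2} \left(-3\right) = 16 \left(-3\right) = -48$)
$k{\left(Y,t \right)} = -48 - Y$
$k{\left(12,2 \right)} \left(-303\right) = \left(-48 - 12\right) \left(-303\right) = \left(-60\right) \left(-303\right) = 18180$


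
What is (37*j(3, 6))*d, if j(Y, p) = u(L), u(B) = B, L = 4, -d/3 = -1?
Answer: 444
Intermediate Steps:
d = 3 (d = -3*(-1) = 3)
j(Y, p) = 4
(37*j(3, 6))*d = (37*4)*3 = 148*3 = 444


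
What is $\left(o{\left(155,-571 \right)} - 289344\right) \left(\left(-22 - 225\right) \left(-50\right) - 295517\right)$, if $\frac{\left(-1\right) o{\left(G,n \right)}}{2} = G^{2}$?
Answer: $95538846798$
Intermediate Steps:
$o{\left(G,n \right)} = - 2 G^{2}$
$\left(o{\left(155,-571 \right)} - 289344\right) \left(\left(-22 - 225\right) \left(-50\right) - 295517\right) = \left(- 2 \cdot 155^{2} - 289344\right) \left(\left(-22 - 225\right) \left(-50\right) - 295517\right) = \left(\left(-2\right) 24025 - 289344\right) \left(\left(-247\right) \left(-50\right) - 295517\right) = \left(-48050 - 289344\right) \left(12350 - 295517\right) = \left(-337394\right) \left(-283167\right) = 95538846798$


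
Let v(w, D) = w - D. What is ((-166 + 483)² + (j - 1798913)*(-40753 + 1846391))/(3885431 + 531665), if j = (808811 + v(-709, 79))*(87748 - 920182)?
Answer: -1214521984914953521/4417096 ≈ -2.7496e+11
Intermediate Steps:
j = -672625817982 (j = (808811 + (-709 - 1*79))*(87748 - 920182) = (808811 + (-709 - 79))*(-832434) = (808811 - 788)*(-832434) = 808023*(-832434) = -672625817982)
((-166 + 483)² + (j - 1798913)*(-40753 + 1846391))/(3885431 + 531665) = ((-166 + 483)² + (-672625817982 - 1798913)*(-40753 + 1846391))/(3885431 + 531665) = (317² - 672627616895*1805638)/4417096 = (100489 - 1214521984915054010)*(1/4417096) = -1214521984914953521*1/4417096 = -1214521984914953521/4417096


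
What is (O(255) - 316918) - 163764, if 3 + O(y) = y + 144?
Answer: -480286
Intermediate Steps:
O(y) = 141 + y (O(y) = -3 + (y + 144) = -3 + (144 + y) = 141 + y)
(O(255) - 316918) - 163764 = ((141 + 255) - 316918) - 163764 = (396 - 316918) - 163764 = -316522 - 163764 = -480286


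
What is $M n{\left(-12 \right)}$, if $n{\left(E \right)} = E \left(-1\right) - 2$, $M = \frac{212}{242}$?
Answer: $\frac{1060}{121} \approx 8.7603$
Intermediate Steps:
$M = \frac{106}{121}$ ($M = 212 \cdot \frac{1}{242} = \frac{106}{121} \approx 0.87603$)
$n{\left(E \right)} = -2 - E$ ($n{\left(E \right)} = - E - 2 = -2 - E$)
$M n{\left(-12 \right)} = \frac{106 \left(-2 - -12\right)}{121} = \frac{106 \left(-2 + 12\right)}{121} = \frac{106}{121} \cdot 10 = \frac{1060}{121}$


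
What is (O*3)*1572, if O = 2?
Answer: 9432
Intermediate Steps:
(O*3)*1572 = (2*3)*1572 = 6*1572 = 9432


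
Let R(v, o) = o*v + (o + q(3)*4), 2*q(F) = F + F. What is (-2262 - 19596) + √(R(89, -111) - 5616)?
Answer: -21858 + I*√15594 ≈ -21858.0 + 124.88*I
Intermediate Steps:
q(F) = F (q(F) = (F + F)/2 = (2*F)/2 = F)
R(v, o) = 12 + o + o*v (R(v, o) = o*v + (o + 3*4) = o*v + (o + 12) = o*v + (12 + o) = 12 + o + o*v)
(-2262 - 19596) + √(R(89, -111) - 5616) = (-2262 - 19596) + √((12 - 111 - 111*89) - 5616) = -21858 + √((12 - 111 - 9879) - 5616) = -21858 + √(-9978 - 5616) = -21858 + √(-15594) = -21858 + I*√15594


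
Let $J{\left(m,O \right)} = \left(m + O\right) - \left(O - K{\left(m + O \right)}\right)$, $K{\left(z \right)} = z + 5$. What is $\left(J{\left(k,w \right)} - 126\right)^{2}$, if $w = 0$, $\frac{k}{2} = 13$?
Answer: $4761$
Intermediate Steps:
$k = 26$ ($k = 2 \cdot 13 = 26$)
$K{\left(z \right)} = 5 + z$
$J{\left(m,O \right)} = 5 + O + 2 m$ ($J{\left(m,O \right)} = \left(m + O\right) - \left(-5 - m\right) = \left(O + m\right) - \left(-5 - m\right) = \left(O + m\right) + \left(5 + m\right) = 5 + O + 2 m$)
$\left(J{\left(k,w \right)} - 126\right)^{2} = \left(\left(5 + 0 + 2 \cdot 26\right) - 126\right)^{2} = \left(\left(5 + 0 + 52\right) - 126\right)^{2} = \left(57 - 126\right)^{2} = \left(-69\right)^{2} = 4761$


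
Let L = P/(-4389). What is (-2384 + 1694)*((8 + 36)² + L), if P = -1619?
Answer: -1954706290/1463 ≈ -1.3361e+6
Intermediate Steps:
L = 1619/4389 (L = -1619/(-4389) = -1619*(-1/4389) = 1619/4389 ≈ 0.36888)
(-2384 + 1694)*((8 + 36)² + L) = (-2384 + 1694)*((8 + 36)² + 1619/4389) = -690*(44² + 1619/4389) = -690*(1936 + 1619/4389) = -690*8498723/4389 = -1954706290/1463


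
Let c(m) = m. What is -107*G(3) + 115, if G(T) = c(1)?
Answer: 8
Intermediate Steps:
G(T) = 1
-107*G(3) + 115 = -107*1 + 115 = -107 + 115 = 8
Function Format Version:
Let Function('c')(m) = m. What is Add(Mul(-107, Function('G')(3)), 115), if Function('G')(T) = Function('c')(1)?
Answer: 8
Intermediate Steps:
Function('G')(T) = 1
Add(Mul(-107, Function('G')(3)), 115) = Add(Mul(-107, 1), 115) = Add(-107, 115) = 8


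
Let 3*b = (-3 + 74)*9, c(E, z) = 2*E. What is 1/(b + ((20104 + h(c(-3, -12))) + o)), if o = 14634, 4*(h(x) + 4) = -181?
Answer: 4/139607 ≈ 2.8652e-5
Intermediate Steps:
h(x) = -197/4 (h(x) = -4 + (¼)*(-181) = -4 - 181/4 = -197/4)
b = 213 (b = ((-3 + 74)*9)/3 = (71*9)/3 = (⅓)*639 = 213)
1/(b + ((20104 + h(c(-3, -12))) + o)) = 1/(213 + ((20104 - 197/4) + 14634)) = 1/(213 + (80219/4 + 14634)) = 1/(213 + 138755/4) = 1/(139607/4) = 4/139607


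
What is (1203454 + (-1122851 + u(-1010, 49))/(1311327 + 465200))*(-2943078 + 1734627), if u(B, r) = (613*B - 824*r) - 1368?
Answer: -2583628045563844383/1776527 ≈ -1.4543e+12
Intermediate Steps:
u(B, r) = -1368 - 824*r + 613*B (u(B, r) = (-824*r + 613*B) - 1368 = -1368 - 824*r + 613*B)
(1203454 + (-1122851 + u(-1010, 49))/(1311327 + 465200))*(-2943078 + 1734627) = (1203454 + (-1122851 + (-1368 - 824*49 + 613*(-1010)))/(1311327 + 465200))*(-2943078 + 1734627) = (1203454 + (-1122851 + (-1368 - 40376 - 619130))/1776527)*(-1208451) = (1203454 + (-1122851 - 660874)*(1/1776527))*(-1208451) = (1203454 - 1783725*1/1776527)*(-1208451) = (1203454 - 1783725/1776527)*(-1208451) = (2137966740533/1776527)*(-1208451) = -2583628045563844383/1776527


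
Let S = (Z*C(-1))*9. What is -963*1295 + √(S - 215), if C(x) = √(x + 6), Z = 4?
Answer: -1247085 + I*√(215 - 36*√5) ≈ -1.2471e+6 + 11.597*I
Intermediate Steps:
C(x) = √(6 + x)
S = 36*√5 (S = (4*√(6 - 1))*9 = (4*√5)*9 = 36*√5 ≈ 80.498)
-963*1295 + √(S - 215) = -963*1295 + √(36*√5 - 215) = -1247085 + √(-215 + 36*√5)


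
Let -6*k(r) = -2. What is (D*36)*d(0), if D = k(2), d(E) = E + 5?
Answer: 60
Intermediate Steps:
d(E) = 5 + E
k(r) = ⅓ (k(r) = -⅙*(-2) = ⅓)
D = ⅓ ≈ 0.33333
(D*36)*d(0) = ((⅓)*36)*(5 + 0) = 12*5 = 60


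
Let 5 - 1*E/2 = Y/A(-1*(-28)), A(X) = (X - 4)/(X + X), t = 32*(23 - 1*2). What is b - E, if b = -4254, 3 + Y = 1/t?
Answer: -616031/144 ≈ -4278.0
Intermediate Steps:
t = 672 (t = 32*(23 - 2) = 32*21 = 672)
A(X) = (-4 + X)/(2*X) (A(X) = (-4 + X)/((2*X)) = (-4 + X)*(1/(2*X)) = (-4 + X)/(2*X))
Y = -2015/672 (Y = -3 + 1/672 = -2015/672 ≈ -2.9985)
E = 3455/144 (E = 10 - (-2015)/(336*((-4 - 1*(-28))/(2*((-1*(-28)))))) = 10 - (-2015)/(336*((1/2)*(-4 + 28)/28)) = 10 - (-2015)/(336*((1/2)*(1/28)*24)) = 10 - (-2015)/(336*3/7) = 10 - (-2015)*7/(336*3) = 10 - 2*(-2015/288) = 10 + 2015/144 = 3455/144 ≈ 23.993)
b - E = -4254 - 1*3455/144 = -4254 - 3455/144 = -616031/144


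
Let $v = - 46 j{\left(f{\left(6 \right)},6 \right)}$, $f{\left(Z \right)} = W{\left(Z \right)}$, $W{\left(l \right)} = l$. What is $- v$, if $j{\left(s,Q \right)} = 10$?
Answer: $460$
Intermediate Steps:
$f{\left(Z \right)} = Z$
$v = -460$ ($v = \left(-46\right) 10 = -460$)
$- v = \left(-1\right) \left(-460\right) = 460$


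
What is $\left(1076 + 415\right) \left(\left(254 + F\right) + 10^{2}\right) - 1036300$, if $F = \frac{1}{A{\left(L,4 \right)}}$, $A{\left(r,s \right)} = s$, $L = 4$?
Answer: $- \frac{2032453}{4} \approx -5.0811 \cdot 10^{5}$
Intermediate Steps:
$F = \frac{1}{4} \approx 0.25$
$\left(1076 + 415\right) \left(\left(254 + F\right) + 10^{2}\right) - 1036300 = \left(1076 + 415\right) \left(\left(254 + \frac{1}{4}\right) + 10^{2}\right) - 1036300 = 1491 \left(\frac{1017}{4} + 100\right) - 1036300 = 1491 \cdot \frac{1417}{4} - 1036300 = \frac{2112747}{4} - 1036300 = - \frac{2032453}{4}$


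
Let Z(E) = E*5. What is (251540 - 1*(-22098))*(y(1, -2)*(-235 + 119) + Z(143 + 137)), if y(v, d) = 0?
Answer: 383093200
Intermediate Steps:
Z(E) = 5*E
(251540 - 1*(-22098))*(y(1, -2)*(-235 + 119) + Z(143 + 137)) = (251540 - 1*(-22098))*(0*(-235 + 119) + 5*(143 + 137)) = (251540 + 22098)*(0*(-116) + 5*280) = 273638*(0 + 1400) = 273638*1400 = 383093200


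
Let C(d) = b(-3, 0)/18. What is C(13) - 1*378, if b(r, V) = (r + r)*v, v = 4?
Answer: -1138/3 ≈ -379.33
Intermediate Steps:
b(r, V) = 8*r (b(r, V) = (r + r)*4 = (2*r)*4 = 8*r)
C(d) = -4/3 (C(d) = (8*(-3))/18 = -24*1/18 = -4/3)
C(13) - 1*378 = -4/3 - 1*378 = -4/3 - 378 = -1138/3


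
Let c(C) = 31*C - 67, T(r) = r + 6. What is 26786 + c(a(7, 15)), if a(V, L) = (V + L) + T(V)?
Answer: 27804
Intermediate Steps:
T(r) = 6 + r
a(V, L) = 6 + L + 2*V (a(V, L) = (V + L) + (6 + V) = (L + V) + (6 + V) = 6 + L + 2*V)
c(C) = -67 + 31*C
26786 + c(a(7, 15)) = 26786 + (-67 + 31*(6 + 15 + 2*7)) = 26786 + (-67 + 31*(6 + 15 + 14)) = 26786 + (-67 + 31*35) = 26786 + (-67 + 1085) = 26786 + 1018 = 27804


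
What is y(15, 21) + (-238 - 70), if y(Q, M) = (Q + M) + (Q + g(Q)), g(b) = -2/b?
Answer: -3857/15 ≈ -257.13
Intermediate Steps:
y(Q, M) = M - 2/Q + 2*Q (y(Q, M) = (Q + M) + (Q - 2/Q) = (M + Q) + (Q - 2/Q) = M - 2/Q + 2*Q)
y(15, 21) + (-238 - 70) = (21 - 2/15 + 2*15) + (-238 - 70) = (21 - 2*1/15 + 30) - 308 = (21 - 2/15 + 30) - 308 = 763/15 - 308 = -3857/15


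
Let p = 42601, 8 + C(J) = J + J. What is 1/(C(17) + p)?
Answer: 1/42627 ≈ 2.3459e-5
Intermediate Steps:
C(J) = -8 + 2*J (C(J) = -8 + (J + J) = -8 + 2*J)
1/(C(17) + p) = 1/((-8 + 2*17) + 42601) = 1/((-8 + 34) + 42601) = 1/(26 + 42601) = 1/42627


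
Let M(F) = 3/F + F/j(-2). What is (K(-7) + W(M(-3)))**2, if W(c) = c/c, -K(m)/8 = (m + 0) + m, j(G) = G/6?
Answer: 12769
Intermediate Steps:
j(G) = G/6 (j(G) = G*(1/6) = G/6)
K(m) = -16*m (K(m) = -8*((m + 0) + m) = -8*(m + m) = -16*m)
M(F) = -3*F + 3/F (M(F) = 3/F + F/(((1/6)*(-2))) = 3/F + F/(-1/3) = 3/F + F*(-3) = 3/F - 3*F = -3*F + 3/F)
W(c) = 1
(K(-7) + W(M(-3)))**2 = (-16*(-7) + 1)**2 = (112 + 1)**2 = 113**2 = 12769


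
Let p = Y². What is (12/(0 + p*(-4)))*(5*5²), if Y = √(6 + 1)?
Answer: -375/7 ≈ -53.571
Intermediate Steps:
Y = √7 ≈ 2.6458
p = 7 (p = (√7)² = 7)
(12/(0 + p*(-4)))*(5*5²) = (12/(0 + 7*(-4)))*(5*5²) = (12/(0 - 28))*(5*25) = (12/(-28))*125 = (12*(-1/28))*125 = -3/7*125 = -375/7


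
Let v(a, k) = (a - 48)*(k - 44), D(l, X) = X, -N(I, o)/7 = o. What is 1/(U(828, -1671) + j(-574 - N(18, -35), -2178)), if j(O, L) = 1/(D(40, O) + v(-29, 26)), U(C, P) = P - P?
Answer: 567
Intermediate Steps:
N(I, o) = -7*o
v(a, k) = (-48 + a)*(-44 + k)
U(C, P) = 0
j(O, L) = 1/(1386 + O) (j(O, L) = 1/(O + (2112 - 48*26 - 44*(-29) - 29*26)) = 1/(O + (2112 - 1248 + 1276 - 754)) = 1/(O + 1386) = 1/(1386 + O))
1/(U(828, -1671) + j(-574 - N(18, -35), -2178)) = 1/(0 + 1/(1386 + (-574 - (-7)*(-35)))) = 1/(0 + 1/(1386 + (-574 - 1*245))) = 1/(0 + 1/(1386 + (-574 - 245))) = 1/(0 + 1/(1386 - 819)) = 1/(0 + 1/567) = 1/(1/567) = 567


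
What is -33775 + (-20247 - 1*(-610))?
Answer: -53412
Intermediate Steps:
-33775 + (-20247 - 1*(-610)) = -33775 + (-20247 + 610) = -33775 - 19637 = -53412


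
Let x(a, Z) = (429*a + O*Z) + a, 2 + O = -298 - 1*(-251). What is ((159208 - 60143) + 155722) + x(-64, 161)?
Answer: 219378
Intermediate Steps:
O = -49 (O = -2 + (-298 - 1*(-251)) = -2 + (-298 + 251) = -2 - 47 = -49)
x(a, Z) = -49*Z + 430*a (x(a, Z) = (429*a - 49*Z) + a = (-49*Z + 429*a) + a = -49*Z + 430*a)
((159208 - 60143) + 155722) + x(-64, 161) = ((159208 - 60143) + 155722) + (-49*161 + 430*(-64)) = (99065 + 155722) + (-7889 - 27520) = 254787 - 35409 = 219378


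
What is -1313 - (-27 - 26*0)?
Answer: -1286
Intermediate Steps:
-1313 - (-27 - 26*0) = -1313 - (-27 + 0) = -1313 - 1*(-27) = -1313 + 27 = -1286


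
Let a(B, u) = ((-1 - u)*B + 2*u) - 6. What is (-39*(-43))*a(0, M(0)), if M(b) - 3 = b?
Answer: 0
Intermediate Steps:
M(b) = 3 + b
a(B, u) = -6 + 2*u + B*(-1 - u) (a(B, u) = (B*(-1 - u) + 2*u) - 6 = (2*u + B*(-1 - u)) - 6 = -6 + 2*u + B*(-1 - u))
(-39*(-43))*a(0, M(0)) = (-39*(-43))*(-6 - 1*0 + 2*(3 + 0) - 1*0*(3 + 0)) = 1677*(-6 + 0 + 2*3 - 1*0*3) = 1677*(-6 + 0 + 6 + 0) = 1677*0 = 0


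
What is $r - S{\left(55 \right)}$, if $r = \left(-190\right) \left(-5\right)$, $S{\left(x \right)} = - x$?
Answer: $1005$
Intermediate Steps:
$r = 950$
$r - S{\left(55 \right)} = 950 - \left(-1\right) 55 = 950 - -55 = 950 + 55 = 1005$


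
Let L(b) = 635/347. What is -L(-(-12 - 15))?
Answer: -635/347 ≈ -1.8300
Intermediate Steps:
L(b) = 635/347 (L(b) = 635*(1/347) = 635/347)
-L(-(-12 - 15)) = -1*635/347 = -635/347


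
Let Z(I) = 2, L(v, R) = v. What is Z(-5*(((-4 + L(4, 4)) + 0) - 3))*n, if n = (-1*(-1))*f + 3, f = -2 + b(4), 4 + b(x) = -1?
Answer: -8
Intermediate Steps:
b(x) = -5 (b(x) = -4 - 1 = -5)
f = -7 (f = -2 - 5 = -7)
n = -4 (n = -1*(-1)*(-7) + 3 = 1*(-7) + 3 = -7 + 3 = -4)
Z(-5*(((-4 + L(4, 4)) + 0) - 3))*n = 2*(-4) = -8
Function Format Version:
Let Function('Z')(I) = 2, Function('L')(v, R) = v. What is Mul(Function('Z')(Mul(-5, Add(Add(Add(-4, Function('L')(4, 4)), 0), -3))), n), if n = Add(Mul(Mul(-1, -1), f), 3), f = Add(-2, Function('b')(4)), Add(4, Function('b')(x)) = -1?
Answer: -8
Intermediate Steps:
Function('b')(x) = -5 (Function('b')(x) = Add(-4, -1) = -5)
f = -7 (f = Add(-2, -5) = -7)
n = -4 (n = Add(Mul(Mul(-1, -1), -7), 3) = Add(Mul(1, -7), 3) = Add(-7, 3) = -4)
Mul(Function('Z')(Mul(-5, Add(Add(Add(-4, Function('L')(4, 4)), 0), -3))), n) = Mul(2, -4) = -8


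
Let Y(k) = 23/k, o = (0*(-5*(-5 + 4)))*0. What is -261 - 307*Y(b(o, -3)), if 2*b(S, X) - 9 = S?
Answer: -16471/9 ≈ -1830.1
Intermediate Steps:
o = 0 (o = (0*(-5*(-1)))*0 = (0*5)*0 = 0*0 = 0)
b(S, X) = 9/2 + S/2
-261 - 307*Y(b(o, -3)) = -261 - 7061/(9/2 + (½)*0) = -261 - 7061/(9/2 + 0) = -261 - 7061/9/2 = -261 - 7061*2/9 = -261 - 307*46/9 = -261 - 14122/9 = -16471/9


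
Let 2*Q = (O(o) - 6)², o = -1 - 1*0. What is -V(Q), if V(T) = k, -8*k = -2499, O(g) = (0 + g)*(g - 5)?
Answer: -2499/8 ≈ -312.38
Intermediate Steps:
o = -1 (o = -1 + 0 = -1)
O(g) = g*(-5 + g)
Q = 0 (Q = (-(-5 - 1) - 6)²/2 = (-1*(-6) - 6)²/2 = (6 - 6)²/2 = (½)*0² = (½)*0 = 0)
k = 2499/8 (k = -⅛*(-2499) = 2499/8 ≈ 312.38)
V(T) = 2499/8
-V(Q) = -1*2499/8 = -2499/8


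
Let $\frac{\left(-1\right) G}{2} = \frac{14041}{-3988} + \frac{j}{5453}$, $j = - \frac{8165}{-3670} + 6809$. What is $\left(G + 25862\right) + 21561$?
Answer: $\frac{189259351072887}{3990494494} \approx 47428.0$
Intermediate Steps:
$j = \frac{4999439}{734}$ ($j = \left(-8165\right) \left(- \frac{1}{3670}\right) + 6809 = \frac{1633}{734} + 6809 = \frac{4999439}{734} \approx 6811.2$)
$G = \frac{18130683925}{3990494494}$ ($G = - 2 \left(\frac{14041}{-3988} + \frac{4999439}{734 \cdot 5453}\right) = - 2 \left(14041 \left(- \frac{1}{3988}\right) + \frac{4999439}{734} \cdot \frac{1}{5453}\right) = - 2 \left(- \frac{14041}{3988} + \frac{4999439}{4002502}\right) = \left(-2\right) \left(- \frac{18130683925}{7980988988}\right) = \frac{18130683925}{3990494494} \approx 4.5435$)
$\left(G + 25862\right) + 21561 = \left(\frac{18130683925}{3990494494} + 25862\right) + 21561 = \frac{103220299287753}{3990494494} + 21561 = \frac{189259351072887}{3990494494}$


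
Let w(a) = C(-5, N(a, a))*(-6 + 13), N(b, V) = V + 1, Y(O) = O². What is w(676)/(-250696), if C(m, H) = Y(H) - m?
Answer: -1604169/125348 ≈ -12.798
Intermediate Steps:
N(b, V) = 1 + V
C(m, H) = H² - m
w(a) = 35 + 7*(1 + a)² (w(a) = ((1 + a)² - 1*(-5))*(-6 + 13) = ((1 + a)² + 5)*7 = (5 + (1 + a)²)*7 = 35 + 7*(1 + a)²)
w(676)/(-250696) = (35 + 7*(1 + 676)²)/(-250696) = (35 + 7*677²)*(-1/250696) = (35 + 7*458329)*(-1/250696) = (35 + 3208303)*(-1/250696) = 3208338*(-1/250696) = -1604169/125348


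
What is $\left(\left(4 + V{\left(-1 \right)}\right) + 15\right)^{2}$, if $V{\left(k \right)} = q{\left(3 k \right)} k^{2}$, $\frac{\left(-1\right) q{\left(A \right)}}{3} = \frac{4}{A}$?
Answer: $529$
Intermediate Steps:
$q{\left(A \right)} = - \frac{12}{A}$ ($q{\left(A \right)} = - 3 \frac{4}{A} = - \frac{12}{A}$)
$V{\left(k \right)} = - 4 k$ ($V{\left(k \right)} = - \frac{12}{3 k} k^{2} = - 12 \frac{1}{3 k} k^{2} = - \frac{4}{k} k^{2} = - 4 k$)
$\left(\left(4 + V{\left(-1 \right)}\right) + 15\right)^{2} = \left(\left(4 - -4\right) + 15\right)^{2} = \left(\left(4 + 4\right) + 15\right)^{2} = \left(8 + 15\right)^{2} = 23^{2} = 529$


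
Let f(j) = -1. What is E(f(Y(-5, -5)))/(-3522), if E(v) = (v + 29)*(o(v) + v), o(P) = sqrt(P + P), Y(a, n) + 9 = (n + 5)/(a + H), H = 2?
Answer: 14/1761 - 14*I*sqrt(2)/1761 ≈ 0.00795 - 0.011243*I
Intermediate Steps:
Y(a, n) = -9 + (5 + n)/(2 + a) (Y(a, n) = -9 + (n + 5)/(a + 2) = -9 + (5 + n)/(2 + a))
o(P) = sqrt(2)*sqrt(P) (o(P) = sqrt(2*P) = sqrt(2)*sqrt(P))
E(v) = (29 + v)*(v + sqrt(2)*sqrt(v)) (E(v) = (v + 29)*(sqrt(2)*sqrt(v) + v) = (29 + v)*(v + sqrt(2)*sqrt(v)))
E(f(Y(-5, -5)))/(-3522) = ((-1)**2 + 29*(-1) + sqrt(2)*(-1)**(3/2) + 29*sqrt(2)*sqrt(-1))/(-3522) = (1 - 29 + sqrt(2)*(-I) + 29*sqrt(2)*I)*(-1/3522) = (1 - 29 - I*sqrt(2) + 29*I*sqrt(2))*(-1/3522) = (-28 + 28*I*sqrt(2))*(-1/3522) = 14/1761 - 14*I*sqrt(2)/1761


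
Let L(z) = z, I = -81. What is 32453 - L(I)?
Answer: 32534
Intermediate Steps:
32453 - L(I) = 32453 - 1*(-81) = 32453 + 81 = 32534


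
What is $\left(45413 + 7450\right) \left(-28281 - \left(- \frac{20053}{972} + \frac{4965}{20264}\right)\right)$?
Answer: $- \frac{2452130619253289}{1641384} \approx -1.4939 \cdot 10^{9}$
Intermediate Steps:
$\left(45413 + 7450\right) \left(-28281 - \left(- \frac{20053}{972} + \frac{4965}{20264}\right)\right) = 52863 \left(-28281 - - \frac{100382003}{4924152}\right) = 52863 \left(-28281 + \left(- \frac{4965}{20264} + \frac{20053}{972}\right)\right) = 52863 \left(-28281 + \frac{100382003}{4924152}\right) = 52863 \left(- \frac{139159560709}{4924152}\right) = - \frac{2452130619253289}{1641384}$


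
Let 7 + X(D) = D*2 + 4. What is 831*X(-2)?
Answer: -5817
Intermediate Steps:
X(D) = -3 + 2*D (X(D) = -7 + (D*2 + 4) = -7 + (2*D + 4) = -7 + (4 + 2*D) = -3 + 2*D)
831*X(-2) = 831*(-3 + 2*(-2)) = 831*(-3 - 4) = 831*(-7) = -5817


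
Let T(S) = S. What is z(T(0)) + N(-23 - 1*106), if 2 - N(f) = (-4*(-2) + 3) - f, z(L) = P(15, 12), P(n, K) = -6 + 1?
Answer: -143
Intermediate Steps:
P(n, K) = -5
z(L) = -5
N(f) = -9 + f (N(f) = 2 - ((-4*(-2) + 3) - f) = 2 - ((8 + 3) - f) = 2 - (11 - f) = 2 + (-11 + f) = -9 + f)
z(T(0)) + N(-23 - 1*106) = -5 + (-9 + (-23 - 1*106)) = -5 + (-9 + (-23 - 106)) = -5 + (-9 - 129) = -5 - 138 = -143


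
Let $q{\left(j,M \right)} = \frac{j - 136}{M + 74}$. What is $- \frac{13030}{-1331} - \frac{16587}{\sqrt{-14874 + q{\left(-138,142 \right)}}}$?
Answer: $\frac{13030}{1331} + \frac{99522 i \sqrt{4819587}}{1606529} \approx 9.7896 + 136.0 i$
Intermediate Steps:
$q{\left(j,M \right)} = \frac{-136 + j}{74 + M}$
$- \frac{13030}{-1331} - \frac{16587}{\sqrt{-14874 + q{\left(-138,142 \right)}}} = - \frac{13030}{-1331} - \frac{16587}{\sqrt{-14874 + \frac{-136 - 138}{74 + 142}}} = \left(-13030\right) \left(- \frac{1}{1331}\right) - \frac{16587}{\sqrt{-14874 + \frac{1}{216} \left(-274\right)}} = \frac{13030}{1331} - \frac{16587}{\sqrt{-14874 + \frac{1}{216} \left(-274\right)}} = \frac{13030}{1331} - \frac{16587}{\sqrt{-14874 - \frac{137}{108}}} = \frac{13030}{1331} - \frac{16587}{\sqrt{- \frac{1606529}{108}}} = \frac{13030}{1331} - \frac{16587}{\frac{1}{18} i \sqrt{4819587}} = \frac{13030}{1331} - 16587 \left(- \frac{6 i \sqrt{4819587}}{1606529}\right) = \frac{13030}{1331} + \frac{99522 i \sqrt{4819587}}{1606529}$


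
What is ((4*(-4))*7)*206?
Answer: -23072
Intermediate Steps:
((4*(-4))*7)*206 = -16*7*206 = -112*206 = -23072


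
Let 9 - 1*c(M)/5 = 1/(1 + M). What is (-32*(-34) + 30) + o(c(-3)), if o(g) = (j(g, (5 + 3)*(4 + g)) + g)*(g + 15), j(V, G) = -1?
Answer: 16097/4 ≈ 4024.3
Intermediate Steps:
c(M) = 45 - 5/(1 + M)
o(g) = (-1 + g)*(15 + g) (o(g) = (-1 + g)*(g + 15) = (-1 + g)*(15 + g))
(-32*(-34) + 30) + o(c(-3)) = (-32*(-34) + 30) + (-15 + (5*(8 + 9*(-3))/(1 - 3))² + 14*(5*(8 + 9*(-3))/(1 - 3))) = (1088 + 30) + (-15 + (5*(8 - 27)/(-2))² + 14*(5*(8 - 27)/(-2))) = 1118 + (-15 + (5*(-½)*(-19))² + 14*(5*(-½)*(-19))) = 1118 + (-15 + (95/2)² + 14*(95/2)) = 1118 + (-15 + 9025/4 + 665) = 1118 + 11625/4 = 16097/4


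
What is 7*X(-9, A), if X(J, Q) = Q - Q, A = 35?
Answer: 0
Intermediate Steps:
X(J, Q) = 0
7*X(-9, A) = 7*0 = 0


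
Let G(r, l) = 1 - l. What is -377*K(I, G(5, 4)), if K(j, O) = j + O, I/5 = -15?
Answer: 29406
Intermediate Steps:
I = -75 (I = 5*(-15) = -75)
K(j, O) = O + j
-377*K(I, G(5, 4)) = -377*((1 - 1*4) - 75) = -377*((1 - 4) - 75) = -377*(-3 - 75) = -377*(-78) = 29406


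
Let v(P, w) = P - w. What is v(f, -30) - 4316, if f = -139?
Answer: -4425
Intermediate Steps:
v(f, -30) - 4316 = (-139 - 1*(-30)) - 4316 = (-139 + 30) - 4316 = -109 - 4316 = -4425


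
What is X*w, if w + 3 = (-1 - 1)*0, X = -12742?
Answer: 38226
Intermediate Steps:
w = -3 (w = -3 + (-1 - 1)*0 = -3 - 2*0 = -3 + 0 = -3)
X*w = -12742*(-3) = 38226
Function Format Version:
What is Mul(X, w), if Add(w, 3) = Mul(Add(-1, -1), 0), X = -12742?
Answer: 38226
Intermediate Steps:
w = -3 (w = Add(-3, Mul(Add(-1, -1), 0)) = Add(-3, Mul(-2, 0)) = Add(-3, 0) = -3)
Mul(X, w) = Mul(-12742, -3) = 38226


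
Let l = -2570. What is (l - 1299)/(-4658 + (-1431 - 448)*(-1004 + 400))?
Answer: -3869/1130258 ≈ -0.0034231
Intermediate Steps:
(l - 1299)/(-4658 + (-1431 - 448)*(-1004 + 400)) = (-2570 - 1299)/(-4658 + (-1431 - 448)*(-1004 + 400)) = -3869/(-4658 - 1879*(-604)) = -3869/(-4658 + 1134916) = -3869/1130258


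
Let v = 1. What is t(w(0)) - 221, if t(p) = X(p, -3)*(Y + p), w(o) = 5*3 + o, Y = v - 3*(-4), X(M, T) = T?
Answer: -305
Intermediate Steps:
Y = 13 (Y = 1 - 3*(-4) = 1 + 12 = 13)
w(o) = 15 + o
t(p) = -39 - 3*p (t(p) = -3*(13 + p) = -39 - 3*p)
t(w(0)) - 221 = (-39 - 3*(15 + 0)) - 221 = (-39 - 3*15) - 221 = (-39 - 45) - 221 = -84 - 221 = -305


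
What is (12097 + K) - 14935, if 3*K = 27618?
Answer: 6368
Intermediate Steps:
K = 9206 (K = (1/3)*27618 = 9206)
(12097 + K) - 14935 = (12097 + 9206) - 14935 = 21303 - 14935 = 6368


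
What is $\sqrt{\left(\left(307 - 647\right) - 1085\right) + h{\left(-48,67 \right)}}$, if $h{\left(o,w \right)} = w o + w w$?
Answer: $2 i \sqrt{38} \approx 12.329 i$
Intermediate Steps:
$h{\left(o,w \right)} = w^{2} + o w$ ($h{\left(o,w \right)} = o w + w^{2} = w^{2} + o w$)
$\sqrt{\left(\left(307 - 647\right) - 1085\right) + h{\left(-48,67 \right)}} = \sqrt{\left(\left(307 - 647\right) - 1085\right) + 67 \left(-48 + 67\right)} = \sqrt{\left(-340 - 1085\right) + 67 \cdot 19} = \sqrt{-1425 + 1273} = \sqrt{-152} = 2 i \sqrt{38}$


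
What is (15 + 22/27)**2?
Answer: 182329/729 ≈ 250.11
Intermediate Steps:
(15 + 22/27)**2 = (427/27)**2 = 182329/729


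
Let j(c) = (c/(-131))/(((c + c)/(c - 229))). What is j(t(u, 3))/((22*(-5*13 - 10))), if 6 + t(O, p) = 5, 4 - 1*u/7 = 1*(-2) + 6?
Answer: -23/43230 ≈ -0.00053204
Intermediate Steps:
u = 0 (u = 28 - 7*(1*(-2) + 6) = 28 - 7*(-2 + 6) = 28 - 7*4 = 28 - 28 = 0)
t(O, p) = -1 (t(O, p) = -6 + 5 = -1)
j(c) = 229/262 - c/262 (j(c) = (c*(-1/131))/(((2*c)/(-229 + c))) = (-c/131)/((2*c/(-229 + c))) = (-c/131)*((-229 + c)/(2*c)) = 229/262 - c/262)
j(t(u, 3))/((22*(-5*13 - 10))) = (229/262 - 1/262*(-1))/((22*(-5*13 - 10))) = (229/262 + 1/262)/((22*(-65 - 10))) = 115/(131*((22*(-75)))) = (115/131)/(-1650) = (115/131)*(-1/1650) = -23/43230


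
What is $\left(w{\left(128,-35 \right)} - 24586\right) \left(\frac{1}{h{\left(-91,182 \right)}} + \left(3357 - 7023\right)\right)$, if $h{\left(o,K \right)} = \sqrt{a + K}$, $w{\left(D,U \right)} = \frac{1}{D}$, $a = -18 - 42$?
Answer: $\frac{5768463831}{64} - \frac{3147007 \sqrt{122}}{15616} \approx 9.013 \cdot 10^{7}$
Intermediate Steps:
$a = -60$ ($a = -18 - 42 = -60$)
$h{\left(o,K \right)} = \sqrt{-60 + K}$
$\left(w{\left(128,-35 \right)} - 24586\right) \left(\frac{1}{h{\left(-91,182 \right)}} + \left(3357 - 7023\right)\right) = \left(\frac{1}{128} - 24586\right) \left(\frac{1}{\sqrt{-60 + 182}} + \left(3357 - 7023\right)\right) = \left(\frac{1}{128} - 24586\right) \left(\frac{1}{\sqrt{122}} + \left(3357 - 7023\right)\right) = - \frac{3147007 \left(\frac{\sqrt{122}}{122} - 3666\right)}{128} = - \frac{3147007 \left(-3666 + \frac{\sqrt{122}}{122}\right)}{128} = \frac{5768463831}{64} - \frac{3147007 \sqrt{122}}{15616}$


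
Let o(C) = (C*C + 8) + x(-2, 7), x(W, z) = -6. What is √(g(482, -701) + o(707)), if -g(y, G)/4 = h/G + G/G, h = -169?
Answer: √245624841771/701 ≈ 707.00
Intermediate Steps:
g(y, G) = -4 + 676/G (g(y, G) = -4*(-169/G + G/G) = -4*(-169/G + 1) = -4*(1 - 169/G) = -4 + 676/G)
o(C) = 2 + C² (o(C) = (C*C + 8) - 6 = (C² + 8) - 6 = (8 + C²) - 6 = 2 + C²)
√(g(482, -701) + o(707)) = √((-4 + 676/(-701)) + (2 + 707²)) = √((-4 + 676*(-1/701)) + (2 + 499849)) = √((-4 - 676/701) + 499851) = √(-3480/701 + 499851) = √(350392071/701) = √245624841771/701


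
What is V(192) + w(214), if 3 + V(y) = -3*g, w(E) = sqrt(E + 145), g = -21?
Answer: 60 + sqrt(359) ≈ 78.947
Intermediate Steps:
w(E) = sqrt(145 + E)
V(y) = 60 (V(y) = -3 - 3*(-21) = -3 + 63 = 60)
V(192) + w(214) = 60 + sqrt(145 + 214) = 60 + sqrt(359)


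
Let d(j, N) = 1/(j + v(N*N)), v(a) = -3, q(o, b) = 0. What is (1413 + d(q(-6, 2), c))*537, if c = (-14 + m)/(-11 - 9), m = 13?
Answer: 758602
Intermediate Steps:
c = 1/20 (c = (-14 + 13)/(-11 - 9) = -1/(-20) = -1*(-1/20) = 1/20 ≈ 0.050000)
d(j, N) = 1/(-3 + j) (d(j, N) = 1/(j - 3) = 1/(-3 + j))
(1413 + d(q(-6, 2), c))*537 = (1413 + 1/(-3 + 0))*537 = (1413 + 1/(-3))*537 = (1413 - ⅓)*537 = (4238/3)*537 = 758602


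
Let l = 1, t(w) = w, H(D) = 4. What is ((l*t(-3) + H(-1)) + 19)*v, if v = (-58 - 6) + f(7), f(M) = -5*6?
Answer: -1880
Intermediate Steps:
f(M) = -30
v = -94 (v = (-58 - 6) - 30 = -64 - 30 = -94)
((l*t(-3) + H(-1)) + 19)*v = ((1*(-3) + 4) + 19)*(-94) = ((-3 + 4) + 19)*(-94) = (1 + 19)*(-94) = 20*(-94) = -1880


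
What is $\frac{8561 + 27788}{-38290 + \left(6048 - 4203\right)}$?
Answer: $- \frac{36349}{36445} \approx -0.99737$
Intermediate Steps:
$\frac{8561 + 27788}{-38290 + \left(6048 - 4203\right)} = \frac{36349}{-38290 + 1845} = \frac{36349}{-36445} = 36349 \left(- \frac{1}{36445}\right) = - \frac{36349}{36445}$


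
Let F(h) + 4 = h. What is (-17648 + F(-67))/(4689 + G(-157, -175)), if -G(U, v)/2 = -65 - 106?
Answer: -1363/387 ≈ -3.5220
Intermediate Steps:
G(U, v) = 342 (G(U, v) = -2*(-65 - 106) = -2*(-171) = 342)
F(h) = -4 + h
(-17648 + F(-67))/(4689 + G(-157, -175)) = (-17648 + (-4 - 67))/(4689 + 342) = (-17648 - 71)/5031 = -17719*1/5031 = -1363/387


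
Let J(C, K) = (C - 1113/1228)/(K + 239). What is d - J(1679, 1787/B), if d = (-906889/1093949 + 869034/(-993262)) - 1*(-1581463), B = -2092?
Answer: 131410631882392669870698172/83094804619371567033 ≈ 1.5815e+6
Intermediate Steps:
J(C, K) = (-1113/1228 + C)/(239 + K) (J(C, K) = (C - 1113*1/1228)/(239 + K) = (C - 1113/1228)/(239 + K) = (-1113/1228 + C)/(239 + K))
d = 859190503651644605/543288985819 (d = (-906889*1/1093949 + 869034*(-1/993262)) + 1581463 = (-906889/1093949 - 434517/496631) + 1581463 = -925728628592/543288985819 + 1581463 = 859190503651644605/543288985819 ≈ 1.5815e+6)
d - J(1679, 1787/B) = 859190503651644605/543288985819 - (-1113/1228 + 1679)/(239 + 1787/(-2092)) = 859190503651644605/543288985819 - 2060699/((239 + 1787*(-1/2092))*1228) = 859190503651644605/543288985819 - 2060699/((239 - 1787/2092)*1228) = 859190503651644605/543288985819 - 2060699/(498201/2092*1228) = 859190503651644605/543288985819 - 2092*2060699/(498201*1228) = 859190503651644605/543288985819 - 1*1077745577/152947707 = 859190503651644605/543288985819 - 1077745577/152947707 = 131410631882392669870698172/83094804619371567033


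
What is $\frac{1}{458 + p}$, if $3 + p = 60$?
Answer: $\frac{1}{515} \approx 0.0019417$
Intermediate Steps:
$p = 57$ ($p = -3 + 60 = 57$)
$\frac{1}{458 + p} = \frac{1}{458 + 57} = \frac{1}{515}$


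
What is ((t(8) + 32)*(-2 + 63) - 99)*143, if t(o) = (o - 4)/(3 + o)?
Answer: 268151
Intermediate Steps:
t(o) = (-4 + o)/(3 + o)
((t(8) + 32)*(-2 + 63) - 99)*143 = (((-4 + 8)/(3 + 8) + 32)*(-2 + 63) - 99)*143 = ((4/11 + 32)*61 - 99)*143 = ((356/11)*61 - 99)*143 = (21716/11 - 99)*143 = (20627/11)*143 = 268151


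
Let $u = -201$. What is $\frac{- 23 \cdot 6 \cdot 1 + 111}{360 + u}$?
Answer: $- \frac{9}{53} \approx -0.16981$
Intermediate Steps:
$\frac{- 23 \cdot 6 \cdot 1 + 111}{360 + u} = \frac{- 23 \cdot 6 \cdot 1 + 111}{360 - 201} = \frac{\left(-23\right) 6 + 111}{159} = \left(-138 + 111\right) \frac{1}{159} = \left(-27\right) \frac{1}{159} = - \frac{9}{53}$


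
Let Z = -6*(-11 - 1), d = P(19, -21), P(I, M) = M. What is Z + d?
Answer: 51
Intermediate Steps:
d = -21
Z = 72 (Z = -6*(-12) = 72)
Z + d = 72 - 21 = 51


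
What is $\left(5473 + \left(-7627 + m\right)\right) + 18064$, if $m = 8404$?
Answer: $24314$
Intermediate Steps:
$\left(5473 + \left(-7627 + m\right)\right) + 18064 = \left(5473 + \left(-7627 + 8404\right)\right) + 18064 = \left(5473 + 777\right) + 18064 = 6250 + 18064 = 24314$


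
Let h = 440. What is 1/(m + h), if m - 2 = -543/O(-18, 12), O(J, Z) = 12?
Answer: 4/1587 ≈ 0.0025205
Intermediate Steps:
m = -173/4 (m = 2 - 543/12 = 2 - 543*1/12 = 2 - 181/4 = -173/4 ≈ -43.250)
1/(m + h) = 1/(-173/4 + 440) = 1/(1587/4) = 4/1587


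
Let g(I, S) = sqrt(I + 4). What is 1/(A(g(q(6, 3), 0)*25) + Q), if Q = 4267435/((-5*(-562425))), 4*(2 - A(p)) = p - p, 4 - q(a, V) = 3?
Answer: 562425/1978337 ≈ 0.28429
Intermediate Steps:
q(a, V) = 1 (q(a, V) = 4 - 1*3 = 4 - 3 = 1)
g(I, S) = sqrt(4 + I)
A(p) = 2 (A(p) = 2 - (p - p)/4 = 2 - 1/4*0 = 2 + 0 = 2)
Q = 853487/562425 (Q = 4267435/2812125 = 4267435*(1/2812125) = 853487/562425 ≈ 1.5175)
1/(A(g(q(6, 3), 0)*25) + Q) = 1/(2 + 853487/562425) = 1/(1978337/562425) = 562425/1978337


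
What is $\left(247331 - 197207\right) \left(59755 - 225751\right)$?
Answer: $-8320383504$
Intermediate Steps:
$\left(247331 - 197207\right) \left(59755 - 225751\right) = 50124 \left(-165996\right) = -8320383504$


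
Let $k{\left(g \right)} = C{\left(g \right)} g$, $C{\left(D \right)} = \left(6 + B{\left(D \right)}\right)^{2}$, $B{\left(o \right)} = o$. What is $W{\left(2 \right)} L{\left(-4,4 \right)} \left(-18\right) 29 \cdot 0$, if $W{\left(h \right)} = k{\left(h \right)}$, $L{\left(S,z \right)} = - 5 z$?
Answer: $0$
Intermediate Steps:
$C{\left(D \right)} = \left(6 + D\right)^{2}$
$k{\left(g \right)} = g \left(6 + g\right)^{2}$ ($k{\left(g \right)} = \left(6 + g\right)^{2} g = g \left(6 + g\right)^{2}$)
$W{\left(h \right)} = h \left(6 + h\right)^{2}$
$W{\left(2 \right)} L{\left(-4,4 \right)} \left(-18\right) 29 \cdot 0 = 2 \left(6 + 2\right)^{2} \left(-5\right) 4 \left(-18\right) 29 \cdot 0 = 2 \cdot 8^{2} \left(\left(-20\right) \left(-18\right)\right) 0 = 2 \cdot 64 \cdot 360 \cdot 0 = 128 \cdot 360 \cdot 0 = 46080 \cdot 0 = 0$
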